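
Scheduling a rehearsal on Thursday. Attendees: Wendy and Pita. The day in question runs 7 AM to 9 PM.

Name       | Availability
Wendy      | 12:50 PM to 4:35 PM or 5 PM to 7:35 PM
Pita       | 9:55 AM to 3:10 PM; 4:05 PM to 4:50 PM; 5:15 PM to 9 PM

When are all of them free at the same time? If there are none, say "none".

12:50-15:10, 16:05-16:35, 17:15-19:35

Wendy ∩ Pita: 12:50-15:10, 16:05-16:35, 17:15-19:35.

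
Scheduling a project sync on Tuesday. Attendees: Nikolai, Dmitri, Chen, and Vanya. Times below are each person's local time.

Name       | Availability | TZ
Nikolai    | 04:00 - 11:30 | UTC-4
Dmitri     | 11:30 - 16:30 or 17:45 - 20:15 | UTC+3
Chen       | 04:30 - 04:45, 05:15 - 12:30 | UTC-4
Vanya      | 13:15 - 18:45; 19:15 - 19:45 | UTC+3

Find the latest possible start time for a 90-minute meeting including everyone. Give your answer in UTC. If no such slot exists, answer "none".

12:00

Nikolai in UTC: 08:00-15:30 (add 4h to convert from UTC-4).
Dmitri in UTC: 08:30-13:30, 14:45-17:15 (subtract 3h to convert from UTC+3).
Chen in UTC: 08:30-08:45, 09:15-16:30 (add 4h to convert from UTC-4).
Vanya in UTC: 10:15-15:45, 16:15-16:45 (subtract 3h to convert from UTC+3).
Nikolai ∩ Dmitri: 08:30-13:30, 14:45-15:30.
Nikolai ∩ Dmitri ∩ Chen: 08:30-08:45, 09:15-13:30, 14:45-15:30.
Nikolai ∩ Dmitri ∩ Chen ∩ Vanya: 10:15-13:30, 14:45-15:30.
So the common availability across everyone is 10:15-13:30, 14:45-15:30.
The last common window of at least 90 minutes is 10:15-13:30; a 90-minute meeting can start as late as 12:00 and still end by 13:30.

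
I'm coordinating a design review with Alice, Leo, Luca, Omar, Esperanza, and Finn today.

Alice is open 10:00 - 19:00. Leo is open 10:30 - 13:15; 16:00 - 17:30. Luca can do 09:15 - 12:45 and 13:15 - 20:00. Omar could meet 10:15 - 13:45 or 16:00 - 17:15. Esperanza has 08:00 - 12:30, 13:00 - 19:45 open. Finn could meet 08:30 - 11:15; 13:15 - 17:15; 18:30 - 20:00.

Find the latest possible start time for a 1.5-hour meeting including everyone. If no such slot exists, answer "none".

none

Alice ∩ Leo: 10:30-13:15, 16:00-17:30.
Alice ∩ Leo ∩ Luca: 10:30-12:45, 16:00-17:30.
Alice ∩ Leo ∩ Luca ∩ Omar: 10:30-12:45, 16:00-17:15.
Alice ∩ Leo ∩ Luca ∩ Omar ∩ Esperanza: 10:30-12:30, 16:00-17:15.
Alice ∩ Leo ∩ Luca ∩ Omar ∩ Esperanza ∩ Finn: 10:30-11:15, 16:00-17:15.
No common window is at least 90 minutes long.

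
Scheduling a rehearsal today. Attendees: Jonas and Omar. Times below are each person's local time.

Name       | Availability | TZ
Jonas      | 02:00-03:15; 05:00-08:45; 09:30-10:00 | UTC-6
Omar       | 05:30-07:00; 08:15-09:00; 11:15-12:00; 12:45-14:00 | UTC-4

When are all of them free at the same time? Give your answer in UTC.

Jonas in UTC: 08:00-09:15, 11:00-14:45, 15:30-16:00 (add 6h to convert from UTC-6).
Omar in UTC: 09:30-11:00, 12:15-13:00, 15:15-16:00, 16:45-18:00 (add 4h to convert from UTC-4).
Jonas ∩ Omar: 12:15-13:00, 15:30-16:00.
So the common availability across everyone is 12:15-13:00, 15:30-16:00.

12:15-13:00, 15:30-16:00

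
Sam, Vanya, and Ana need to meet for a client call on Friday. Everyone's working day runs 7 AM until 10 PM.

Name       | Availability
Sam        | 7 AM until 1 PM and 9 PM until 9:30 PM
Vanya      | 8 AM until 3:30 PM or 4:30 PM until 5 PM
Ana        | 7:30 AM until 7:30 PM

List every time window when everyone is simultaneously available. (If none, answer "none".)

08:00-13:00

Sam ∩ Vanya: 08:00-13:00.
Sam ∩ Vanya ∩ Ana: 08:00-13:00.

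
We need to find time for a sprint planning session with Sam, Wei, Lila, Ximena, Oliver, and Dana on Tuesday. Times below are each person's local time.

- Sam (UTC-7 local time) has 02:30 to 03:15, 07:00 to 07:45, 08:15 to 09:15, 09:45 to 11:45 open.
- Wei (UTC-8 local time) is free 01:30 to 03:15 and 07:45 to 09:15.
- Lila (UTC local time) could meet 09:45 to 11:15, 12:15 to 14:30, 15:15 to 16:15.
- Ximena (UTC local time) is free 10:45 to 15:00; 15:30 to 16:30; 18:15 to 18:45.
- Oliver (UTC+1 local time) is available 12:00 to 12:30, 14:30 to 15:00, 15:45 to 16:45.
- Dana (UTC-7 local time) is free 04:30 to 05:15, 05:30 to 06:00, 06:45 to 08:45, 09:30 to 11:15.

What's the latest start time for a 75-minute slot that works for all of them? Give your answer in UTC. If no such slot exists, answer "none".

none

Sam in UTC: 09:30-10:15, 14:00-14:45, 15:15-16:15, 16:45-18:45 (add 7h to convert from UTC-7).
Wei in UTC: 09:30-11:15, 15:45-17:15 (add 8h to convert from UTC-8).
Lila in UTC: 09:45-11:15, 12:15-14:30, 15:15-16:15.
Ximena in UTC: 10:45-15:00, 15:30-16:30, 18:15-18:45.
Oliver in UTC: 11:00-11:30, 13:30-14:00, 14:45-15:45 (subtract 1h to convert from UTC+1).
Dana in UTC: 11:30-12:15, 12:30-13:00, 13:45-15:45, 16:30-18:15 (add 7h to convert from UTC-7).
Sam ∩ Wei: 09:30-10:15, 15:45-16:15, 16:45-17:15.
Sam ∩ Wei ∩ Lila: 09:45-10:15, 15:45-16:15.
Sam ∩ Wei ∩ Lila ∩ Ximena: 15:45-16:15.
Sam ∩ Wei ∩ Lila ∩ Ximena ∩ Oliver: ∅.
Sam ∩ Wei ∩ Lila ∩ Ximena ∩ Oliver ∩ Dana: ∅.
There is no time when everyone is free.
No common window is at least 75 minutes long.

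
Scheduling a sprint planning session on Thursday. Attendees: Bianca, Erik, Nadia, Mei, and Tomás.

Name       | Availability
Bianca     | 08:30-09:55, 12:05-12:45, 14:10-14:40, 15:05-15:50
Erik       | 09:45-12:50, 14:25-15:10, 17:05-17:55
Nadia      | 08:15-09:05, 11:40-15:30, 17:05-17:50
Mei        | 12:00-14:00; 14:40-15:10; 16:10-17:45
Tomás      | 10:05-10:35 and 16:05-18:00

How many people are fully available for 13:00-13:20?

Nadia and Mei can make the full 13:00-13:20 slot — that's 2.

2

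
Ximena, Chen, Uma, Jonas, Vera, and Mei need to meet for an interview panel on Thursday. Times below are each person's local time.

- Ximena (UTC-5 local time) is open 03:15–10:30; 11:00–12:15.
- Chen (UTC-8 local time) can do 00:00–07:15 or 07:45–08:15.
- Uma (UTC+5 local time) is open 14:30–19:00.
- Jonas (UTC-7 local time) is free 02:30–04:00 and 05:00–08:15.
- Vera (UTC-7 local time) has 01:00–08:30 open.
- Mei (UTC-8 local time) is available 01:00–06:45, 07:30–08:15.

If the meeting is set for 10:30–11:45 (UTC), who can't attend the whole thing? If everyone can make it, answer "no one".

Ximena in UTC: 08:15-15:30, 16:00-17:15 (add 5h to convert from UTC-5).
Chen in UTC: 08:00-15:15, 15:45-16:15 (add 8h to convert from UTC-8).
Uma in UTC: 09:30-14:00 (subtract 5h to convert from UTC+5).
Jonas in UTC: 09:30-11:00, 12:00-15:15 (add 7h to convert from UTC-7).
Vera in UTC: 08:00-15:30 (add 7h to convert from UTC-7).
Mei in UTC: 09:00-14:45, 15:30-16:15 (add 8h to convert from UTC-8).
Ximena: free for 10:30-11:45. Chen: free for 10:30-11:45. Uma: free for 10:30-11:45. Jonas: not fully free for 10:30-11:45. Vera: free for 10:30-11:45. Mei: free for 10:30-11:45.

Jonas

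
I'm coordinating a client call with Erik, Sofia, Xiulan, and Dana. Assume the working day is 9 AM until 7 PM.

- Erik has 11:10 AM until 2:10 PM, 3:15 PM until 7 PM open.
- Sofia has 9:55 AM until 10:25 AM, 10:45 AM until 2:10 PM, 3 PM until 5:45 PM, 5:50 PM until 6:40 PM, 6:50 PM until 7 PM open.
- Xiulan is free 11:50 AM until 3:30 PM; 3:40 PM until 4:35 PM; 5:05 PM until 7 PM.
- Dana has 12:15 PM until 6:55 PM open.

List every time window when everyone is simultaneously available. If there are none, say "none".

12:15-14:10, 15:15-15:30, 15:40-16:35, 17:05-17:45, 17:50-18:40, 18:50-18:55

Erik ∩ Sofia: 11:10-14:10, 15:15-17:45, 17:50-18:40, 18:50-19:00.
Erik ∩ Sofia ∩ Xiulan: 11:50-14:10, 15:15-15:30, 15:40-16:35, 17:05-17:45, 17:50-18:40, 18:50-19:00.
Erik ∩ Sofia ∩ Xiulan ∩ Dana: 12:15-14:10, 15:15-15:30, 15:40-16:35, 17:05-17:45, 17:50-18:40, 18:50-18:55.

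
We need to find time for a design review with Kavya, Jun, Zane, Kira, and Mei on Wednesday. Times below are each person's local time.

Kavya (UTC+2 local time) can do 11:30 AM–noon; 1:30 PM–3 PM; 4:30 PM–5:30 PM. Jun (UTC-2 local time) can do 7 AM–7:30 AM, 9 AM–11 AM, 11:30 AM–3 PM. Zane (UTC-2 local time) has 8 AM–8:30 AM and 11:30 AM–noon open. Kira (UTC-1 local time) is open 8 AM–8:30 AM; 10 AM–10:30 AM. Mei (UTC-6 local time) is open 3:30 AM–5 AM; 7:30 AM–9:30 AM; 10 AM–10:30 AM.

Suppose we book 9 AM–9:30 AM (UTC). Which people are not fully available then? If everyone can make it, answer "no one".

Kavya in UTC: 09:30-10:00, 11:30-13:00, 14:30-15:30 (subtract 2h to convert from UTC+2).
Jun in UTC: 09:00-09:30, 11:00-13:00, 13:30-17:00 (add 2h to convert from UTC-2).
Zane in UTC: 10:00-10:30, 13:30-14:00 (add 2h to convert from UTC-2).
Kira in UTC: 09:00-09:30, 11:00-11:30 (add 1h to convert from UTC-1).
Mei in UTC: 09:30-11:00, 13:30-15:30, 16:00-16:30 (add 6h to convert from UTC-6).
Kavya: not fully free for 09:00-09:30. Jun: free for 09:00-09:30. Zane: not fully free for 09:00-09:30. Kira: free for 09:00-09:30. Mei: not fully free for 09:00-09:30.

Kavya, Mei, Zane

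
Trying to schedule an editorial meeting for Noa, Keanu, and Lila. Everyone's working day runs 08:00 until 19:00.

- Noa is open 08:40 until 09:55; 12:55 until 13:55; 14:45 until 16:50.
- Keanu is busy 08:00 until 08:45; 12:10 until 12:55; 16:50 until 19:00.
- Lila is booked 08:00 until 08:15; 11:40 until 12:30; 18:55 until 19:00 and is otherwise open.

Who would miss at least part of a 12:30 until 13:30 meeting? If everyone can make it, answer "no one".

Noa free: 08:40-09:55, 12:55-13:55, 14:45-16:50.
Keanu free: 08:45-12:10, 12:55-16:50 (invert busy blocks within the working day).
Lila free: 08:15-11:40, 12:30-18:55 (invert busy blocks within the working day).
Noa: not fully free for 12:30-13:30. Keanu: not fully free for 12:30-13:30. Lila: free for 12:30-13:30.

Keanu, Noa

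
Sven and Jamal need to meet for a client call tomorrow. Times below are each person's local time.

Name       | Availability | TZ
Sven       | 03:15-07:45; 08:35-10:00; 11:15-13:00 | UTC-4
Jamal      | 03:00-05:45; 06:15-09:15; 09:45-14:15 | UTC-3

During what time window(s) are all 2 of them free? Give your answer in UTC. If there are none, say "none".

07:15-08:45, 09:15-11:45, 12:45-14:00, 15:15-17:00

Sven in UTC: 07:15-11:45, 12:35-14:00, 15:15-17:00 (add 4h to convert from UTC-4).
Jamal in UTC: 06:00-08:45, 09:15-12:15, 12:45-17:15 (add 3h to convert from UTC-3).
Sven ∩ Jamal: 07:15-08:45, 09:15-11:45, 12:45-14:00, 15:15-17:00.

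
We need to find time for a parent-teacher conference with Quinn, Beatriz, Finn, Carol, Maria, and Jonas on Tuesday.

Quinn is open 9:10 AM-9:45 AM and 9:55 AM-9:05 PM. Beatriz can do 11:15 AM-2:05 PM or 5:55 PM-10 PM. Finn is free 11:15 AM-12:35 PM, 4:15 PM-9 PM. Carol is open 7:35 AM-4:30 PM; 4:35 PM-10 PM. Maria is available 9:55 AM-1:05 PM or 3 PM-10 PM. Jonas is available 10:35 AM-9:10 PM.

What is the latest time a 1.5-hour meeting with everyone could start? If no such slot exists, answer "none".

19:30

Quinn ∩ Beatriz: 11:15-14:05, 17:55-21:05.
Quinn ∩ Beatriz ∩ Finn: 11:15-12:35, 17:55-21:00.
Quinn ∩ Beatriz ∩ Finn ∩ Carol: 11:15-12:35, 17:55-21:00.
Quinn ∩ Beatriz ∩ Finn ∩ Carol ∩ Maria: 11:15-12:35, 17:55-21:00.
Quinn ∩ Beatriz ∩ Finn ∩ Carol ∩ Maria ∩ Jonas: 11:15-12:35, 17:55-21:00.
The last common window of at least 90 minutes is 17:55-21:00; a 90-minute meeting can start as late as 19:30 and still end by 21:00.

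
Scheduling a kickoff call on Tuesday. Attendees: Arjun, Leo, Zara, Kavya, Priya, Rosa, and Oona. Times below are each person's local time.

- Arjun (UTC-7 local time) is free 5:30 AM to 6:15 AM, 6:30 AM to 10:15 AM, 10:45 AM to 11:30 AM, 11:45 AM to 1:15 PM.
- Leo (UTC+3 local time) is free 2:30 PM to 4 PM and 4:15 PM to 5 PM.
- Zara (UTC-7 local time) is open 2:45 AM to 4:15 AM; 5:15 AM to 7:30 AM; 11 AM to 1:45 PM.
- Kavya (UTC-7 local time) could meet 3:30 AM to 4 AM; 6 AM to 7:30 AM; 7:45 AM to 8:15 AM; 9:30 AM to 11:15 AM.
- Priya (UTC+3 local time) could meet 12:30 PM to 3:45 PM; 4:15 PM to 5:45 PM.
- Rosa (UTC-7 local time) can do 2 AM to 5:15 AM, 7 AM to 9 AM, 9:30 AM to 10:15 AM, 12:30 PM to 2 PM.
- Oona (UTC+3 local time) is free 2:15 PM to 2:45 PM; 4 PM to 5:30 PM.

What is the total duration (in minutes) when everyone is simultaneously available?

0

Arjun in UTC: 12:30-13:15, 13:30-17:15, 17:45-18:30, 18:45-20:15 (add 7h to convert from UTC-7).
Leo in UTC: 11:30-13:00, 13:15-14:00 (subtract 3h to convert from UTC+3).
Zara in UTC: 09:45-11:15, 12:15-14:30, 18:00-20:45 (add 7h to convert from UTC-7).
Kavya in UTC: 10:30-11:00, 13:00-14:30, 14:45-15:15, 16:30-18:15 (add 7h to convert from UTC-7).
Priya in UTC: 09:30-12:45, 13:15-14:45 (subtract 3h to convert from UTC+3).
Rosa in UTC: 09:00-12:15, 14:00-16:00, 16:30-17:15, 19:30-21:00 (add 7h to convert from UTC-7).
Oona in UTC: 11:15-11:45, 13:00-14:30 (subtract 3h to convert from UTC+3).
Arjun ∩ Leo: 12:30-13:00, 13:30-14:00.
Arjun ∩ Leo ∩ Zara: 12:30-13:00, 13:30-14:00.
Arjun ∩ Leo ∩ Zara ∩ Kavya: 13:30-14:00.
Arjun ∩ Leo ∩ Zara ∩ Kavya ∩ Priya: 13:30-14:00.
Arjun ∩ Leo ∩ Zara ∩ Kavya ∩ Priya ∩ Rosa: ∅.
Arjun ∩ Leo ∩ Zara ∩ Kavya ∩ Priya ∩ Rosa ∩ Oona: ∅.
There is no time when everyone is free.
There is no common window, so the total is 0 minutes.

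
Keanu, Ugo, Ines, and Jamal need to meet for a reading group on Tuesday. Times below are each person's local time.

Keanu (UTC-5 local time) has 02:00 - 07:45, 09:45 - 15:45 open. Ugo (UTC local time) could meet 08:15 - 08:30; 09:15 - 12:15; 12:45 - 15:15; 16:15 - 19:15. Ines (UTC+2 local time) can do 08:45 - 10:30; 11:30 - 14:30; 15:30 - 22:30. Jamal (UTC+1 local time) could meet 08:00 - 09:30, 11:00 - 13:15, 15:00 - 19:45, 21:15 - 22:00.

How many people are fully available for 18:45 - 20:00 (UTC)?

Keanu in UTC: 07:00-12:45, 14:45-20:45 (add 5h to convert from UTC-5).
Ugo in UTC: 08:15-08:30, 09:15-12:15, 12:45-15:15, 16:15-19:15.
Ines in UTC: 06:45-08:30, 09:30-12:30, 13:30-20:30 (subtract 2h to convert from UTC+2).
Jamal in UTC: 07:00-08:30, 10:00-12:15, 14:00-18:45, 20:15-21:00 (subtract 1h to convert from UTC+1).
Keanu and Ines can make the full 18:45-20:00 slot — that's 2.

2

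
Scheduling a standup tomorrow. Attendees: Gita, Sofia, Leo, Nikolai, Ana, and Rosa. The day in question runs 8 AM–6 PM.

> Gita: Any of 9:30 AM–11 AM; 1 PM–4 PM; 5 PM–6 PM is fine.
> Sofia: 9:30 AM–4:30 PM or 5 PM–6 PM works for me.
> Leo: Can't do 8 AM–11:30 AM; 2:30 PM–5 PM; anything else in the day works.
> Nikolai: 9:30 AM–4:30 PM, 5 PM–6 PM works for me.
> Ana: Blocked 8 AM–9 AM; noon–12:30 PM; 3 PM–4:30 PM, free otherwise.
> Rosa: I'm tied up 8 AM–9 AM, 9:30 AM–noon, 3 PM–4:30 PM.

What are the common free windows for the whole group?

13:00-14:30, 17:00-18:00

Gita free: 09:30-11:00, 13:00-16:00, 17:00-18:00.
Sofia free: 09:30-16:30, 17:00-18:00.
Leo free: 11:30-14:30, 17:00-18:00 (invert busy blocks within the working day).
Nikolai free: 09:30-16:30, 17:00-18:00.
Ana free: 09:00-12:00, 12:30-15:00, 16:30-18:00 (invert busy blocks within the working day).
Rosa free: 09:00-09:30, 12:00-15:00, 16:30-18:00 (invert busy blocks within the working day).
Gita ∩ Sofia: 09:30-11:00, 13:00-16:00, 17:00-18:00.
Gita ∩ Sofia ∩ Leo: 13:00-14:30, 17:00-18:00.
Gita ∩ Sofia ∩ Leo ∩ Nikolai: 13:00-14:30, 17:00-18:00.
Gita ∩ Sofia ∩ Leo ∩ Nikolai ∩ Ana: 13:00-14:30, 17:00-18:00.
Gita ∩ Sofia ∩ Leo ∩ Nikolai ∩ Ana ∩ Rosa: 13:00-14:30, 17:00-18:00.
So the common availability across everyone is 13:00-14:30, 17:00-18:00.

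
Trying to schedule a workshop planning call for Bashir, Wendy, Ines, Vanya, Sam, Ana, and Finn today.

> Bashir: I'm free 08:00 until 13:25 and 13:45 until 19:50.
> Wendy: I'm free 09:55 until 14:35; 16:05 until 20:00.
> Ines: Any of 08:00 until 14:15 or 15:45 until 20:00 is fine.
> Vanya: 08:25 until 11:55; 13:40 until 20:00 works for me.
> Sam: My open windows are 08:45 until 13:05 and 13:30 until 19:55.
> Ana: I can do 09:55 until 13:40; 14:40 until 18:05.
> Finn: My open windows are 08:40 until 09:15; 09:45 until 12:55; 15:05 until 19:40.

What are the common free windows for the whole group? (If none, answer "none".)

Bashir ∩ Wendy: 09:55-13:25, 13:45-14:35, 16:05-19:50.
Bashir ∩ Wendy ∩ Ines: 09:55-13:25, 13:45-14:15, 16:05-19:50.
Bashir ∩ Wendy ∩ Ines ∩ Vanya: 09:55-11:55, 13:45-14:15, 16:05-19:50.
Bashir ∩ Wendy ∩ Ines ∩ Vanya ∩ Sam: 09:55-11:55, 13:45-14:15, 16:05-19:50.
Bashir ∩ Wendy ∩ Ines ∩ Vanya ∩ Sam ∩ Ana: 09:55-11:55, 16:05-18:05.
Bashir ∩ Wendy ∩ Ines ∩ Vanya ∩ Sam ∩ Ana ∩ Finn: 09:55-11:55, 16:05-18:05.

09:55-11:55, 16:05-18:05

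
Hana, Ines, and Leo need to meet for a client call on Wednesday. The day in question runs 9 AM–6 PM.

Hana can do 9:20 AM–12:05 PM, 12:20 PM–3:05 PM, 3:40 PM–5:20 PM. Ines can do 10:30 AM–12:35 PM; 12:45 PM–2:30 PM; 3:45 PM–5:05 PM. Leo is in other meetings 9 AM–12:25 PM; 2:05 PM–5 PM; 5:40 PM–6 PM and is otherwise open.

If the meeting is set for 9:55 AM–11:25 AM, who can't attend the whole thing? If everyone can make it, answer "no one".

Hana free: 09:20-12:05, 12:20-15:05, 15:40-17:20.
Ines free: 10:30-12:35, 12:45-14:30, 15:45-17:05.
Leo free: 12:25-14:05, 17:00-17:40 (invert busy blocks within the working day).
Hana: free for 09:55-11:25. Ines: not fully free for 09:55-11:25. Leo: not fully free for 09:55-11:25.

Ines, Leo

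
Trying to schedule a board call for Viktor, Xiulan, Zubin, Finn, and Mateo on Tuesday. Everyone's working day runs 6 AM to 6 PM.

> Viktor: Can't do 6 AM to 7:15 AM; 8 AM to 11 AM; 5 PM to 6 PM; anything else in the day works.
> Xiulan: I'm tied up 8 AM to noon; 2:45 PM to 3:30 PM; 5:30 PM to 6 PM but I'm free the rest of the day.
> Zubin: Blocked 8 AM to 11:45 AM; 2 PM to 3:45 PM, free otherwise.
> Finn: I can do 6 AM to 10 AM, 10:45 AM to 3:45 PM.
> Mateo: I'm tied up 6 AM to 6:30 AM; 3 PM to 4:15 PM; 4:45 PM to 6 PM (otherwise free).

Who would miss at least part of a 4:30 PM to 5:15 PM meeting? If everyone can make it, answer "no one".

Viktor free: 07:15-08:00, 11:00-17:00 (invert busy blocks within the working day).
Xiulan free: 06:00-08:00, 12:00-14:45, 15:30-17:30 (invert busy blocks within the working day).
Zubin free: 06:00-08:00, 11:45-14:00, 15:45-18:00 (invert busy blocks within the working day).
Finn free: 06:00-10:00, 10:45-15:45.
Mateo free: 06:30-15:00, 16:15-16:45 (invert busy blocks within the working day).
Viktor: not fully free for 16:30-17:15. Xiulan: free for 16:30-17:15. Zubin: free for 16:30-17:15. Finn: not fully free for 16:30-17:15. Mateo: not fully free for 16:30-17:15.

Finn, Mateo, Viktor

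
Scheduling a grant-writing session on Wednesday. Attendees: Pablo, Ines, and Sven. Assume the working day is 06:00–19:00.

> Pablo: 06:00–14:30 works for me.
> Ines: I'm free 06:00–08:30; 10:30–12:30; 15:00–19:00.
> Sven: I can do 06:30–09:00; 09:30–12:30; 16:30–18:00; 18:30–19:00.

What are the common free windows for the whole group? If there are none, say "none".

06:30-08:30, 10:30-12:30

Pablo ∩ Ines: 06:00-08:30, 10:30-12:30.
Pablo ∩ Ines ∩ Sven: 06:30-08:30, 10:30-12:30.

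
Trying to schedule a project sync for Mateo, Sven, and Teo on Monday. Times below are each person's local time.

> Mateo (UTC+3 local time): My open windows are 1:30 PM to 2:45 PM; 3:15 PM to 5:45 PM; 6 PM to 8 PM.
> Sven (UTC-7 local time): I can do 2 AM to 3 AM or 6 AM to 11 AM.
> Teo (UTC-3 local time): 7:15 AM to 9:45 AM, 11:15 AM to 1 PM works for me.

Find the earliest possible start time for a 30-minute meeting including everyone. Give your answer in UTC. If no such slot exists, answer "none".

14:15

Mateo in UTC: 10:30-11:45, 12:15-14:45, 15:00-17:00 (subtract 3h to convert from UTC+3).
Sven in UTC: 09:00-10:00, 13:00-18:00 (add 7h to convert from UTC-7).
Teo in UTC: 10:15-12:45, 14:15-16:00 (add 3h to convert from UTC-3).
Mateo ∩ Sven: 13:00-14:45, 15:00-17:00.
Mateo ∩ Sven ∩ Teo: 14:15-14:45, 15:00-16:00.
So the common availability across everyone is 14:15-14:45, 15:00-16:00.
The first common window of at least 30 minutes is 14:15-14:45, so the earliest start is 14:15.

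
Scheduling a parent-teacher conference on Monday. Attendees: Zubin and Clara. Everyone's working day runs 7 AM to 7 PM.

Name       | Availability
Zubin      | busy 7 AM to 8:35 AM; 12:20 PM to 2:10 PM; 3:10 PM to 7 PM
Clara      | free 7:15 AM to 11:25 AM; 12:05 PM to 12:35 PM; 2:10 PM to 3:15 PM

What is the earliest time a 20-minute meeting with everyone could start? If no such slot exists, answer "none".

Zubin free: 08:35-12:20, 14:10-15:10 (invert busy blocks within the working day).
Clara free: 07:15-11:25, 12:05-12:35, 14:10-15:15.
Zubin ∩ Clara: 08:35-11:25, 12:05-12:20, 14:10-15:10.
The first common window of at least 20 minutes is 08:35-11:25, so the earliest start is 08:35.

08:35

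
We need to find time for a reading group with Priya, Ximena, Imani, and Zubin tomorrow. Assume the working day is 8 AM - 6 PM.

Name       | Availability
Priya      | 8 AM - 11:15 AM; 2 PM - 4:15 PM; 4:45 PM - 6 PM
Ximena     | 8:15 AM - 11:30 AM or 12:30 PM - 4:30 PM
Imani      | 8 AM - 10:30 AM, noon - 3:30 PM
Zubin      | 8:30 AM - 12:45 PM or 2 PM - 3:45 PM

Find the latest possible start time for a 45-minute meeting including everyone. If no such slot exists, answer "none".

14:45

Priya ∩ Ximena: 08:15-11:15, 14:00-16:15.
Priya ∩ Ximena ∩ Imani: 08:15-10:30, 14:00-15:30.
Priya ∩ Ximena ∩ Imani ∩ Zubin: 08:30-10:30, 14:00-15:30.
So the common availability across everyone is 08:30-10:30, 14:00-15:30.
The last common window of at least 45 minutes is 14:00-15:30; a 45-minute meeting can start as late as 14:45 and still end by 15:30.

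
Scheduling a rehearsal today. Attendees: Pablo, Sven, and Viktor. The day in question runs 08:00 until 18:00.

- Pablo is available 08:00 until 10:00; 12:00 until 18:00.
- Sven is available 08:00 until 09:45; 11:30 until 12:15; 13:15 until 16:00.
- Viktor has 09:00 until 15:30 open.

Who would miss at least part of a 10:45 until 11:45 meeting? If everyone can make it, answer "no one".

Pablo, Sven

Pablo: not fully free for 10:45-11:45. Sven: not fully free for 10:45-11:45. Viktor: free for 10:45-11:45.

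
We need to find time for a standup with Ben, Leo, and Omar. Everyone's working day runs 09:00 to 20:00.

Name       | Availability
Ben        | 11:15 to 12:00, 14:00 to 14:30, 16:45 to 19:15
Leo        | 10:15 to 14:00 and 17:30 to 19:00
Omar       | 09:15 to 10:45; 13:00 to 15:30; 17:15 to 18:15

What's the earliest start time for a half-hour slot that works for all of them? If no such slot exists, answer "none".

Ben ∩ Leo: 11:15-12:00, 17:30-19:00.
Ben ∩ Leo ∩ Omar: 17:30-18:15.
Those are the intersection windows.
The first common window of at least 30 minutes is 17:30-18:15, so the earliest start is 17:30.

17:30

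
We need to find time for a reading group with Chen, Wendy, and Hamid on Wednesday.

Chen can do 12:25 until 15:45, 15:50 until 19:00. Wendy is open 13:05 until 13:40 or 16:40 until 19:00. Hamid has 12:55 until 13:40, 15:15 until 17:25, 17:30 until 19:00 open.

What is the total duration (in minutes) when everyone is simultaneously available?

170

Chen ∩ Wendy: 13:05-13:40, 16:40-19:00.
Chen ∩ Wendy ∩ Hamid: 13:05-13:40, 16:40-17:25, 17:30-19:00.
Those are the intersection windows.
Summing the common windows: 35 + 45 + 90 = 170 minutes.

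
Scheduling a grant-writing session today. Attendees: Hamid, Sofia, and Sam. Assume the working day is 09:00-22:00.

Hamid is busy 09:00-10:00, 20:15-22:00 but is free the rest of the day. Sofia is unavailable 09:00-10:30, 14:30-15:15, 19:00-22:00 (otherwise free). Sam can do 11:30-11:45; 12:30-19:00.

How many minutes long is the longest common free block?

225

Hamid free: 10:00-20:15 (invert busy blocks within the working day).
Sofia free: 10:30-14:30, 15:15-19:00 (invert busy blocks within the working day).
Sam free: 11:30-11:45, 12:30-19:00.
Hamid ∩ Sofia: 10:30-14:30, 15:15-19:00.
Hamid ∩ Sofia ∩ Sam: 11:30-11:45, 12:30-14:30, 15:15-19:00.
The longest is 15:15-19:00 at 225 minutes.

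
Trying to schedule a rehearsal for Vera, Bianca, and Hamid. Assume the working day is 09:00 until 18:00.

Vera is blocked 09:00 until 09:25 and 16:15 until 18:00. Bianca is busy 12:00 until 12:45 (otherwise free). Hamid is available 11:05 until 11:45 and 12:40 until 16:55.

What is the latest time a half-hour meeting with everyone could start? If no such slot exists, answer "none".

Vera free: 09:25-16:15 (invert busy blocks within the working day).
Bianca free: 09:00-12:00, 12:45-18:00 (invert busy blocks within the working day).
Hamid free: 11:05-11:45, 12:40-16:55.
Vera ∩ Bianca: 09:25-12:00, 12:45-16:15.
Vera ∩ Bianca ∩ Hamid: 11:05-11:45, 12:45-16:15.
Those are the intersection windows.
The last common window of at least 30 minutes is 12:45-16:15; a 30-minute meeting can start as late as 15:45 and still end by 16:15.

15:45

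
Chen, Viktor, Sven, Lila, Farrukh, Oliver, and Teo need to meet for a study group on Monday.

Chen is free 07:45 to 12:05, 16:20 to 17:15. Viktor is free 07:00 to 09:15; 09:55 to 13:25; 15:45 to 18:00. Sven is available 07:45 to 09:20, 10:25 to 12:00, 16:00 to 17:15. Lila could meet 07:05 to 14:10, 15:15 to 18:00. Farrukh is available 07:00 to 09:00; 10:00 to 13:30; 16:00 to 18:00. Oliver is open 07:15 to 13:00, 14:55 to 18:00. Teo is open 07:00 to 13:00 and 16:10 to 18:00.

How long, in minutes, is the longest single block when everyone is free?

Chen ∩ Viktor: 07:45-09:15, 09:55-12:05, 16:20-17:15.
Chen ∩ Viktor ∩ Sven: 07:45-09:15, 10:25-12:00, 16:20-17:15.
Chen ∩ Viktor ∩ Sven ∩ Lila: 07:45-09:15, 10:25-12:00, 16:20-17:15.
Chen ∩ Viktor ∩ Sven ∩ Lila ∩ Farrukh: 07:45-09:00, 10:25-12:00, 16:20-17:15.
Chen ∩ Viktor ∩ Sven ∩ Lila ∩ Farrukh ∩ Oliver: 07:45-09:00, 10:25-12:00, 16:20-17:15.
Chen ∩ Viktor ∩ Sven ∩ Lila ∩ Farrukh ∩ Oliver ∩ Teo: 07:45-09:00, 10:25-12:00, 16:20-17:15.
Those are the intersection windows.
The longest is 10:25-12:00 at 95 minutes.

95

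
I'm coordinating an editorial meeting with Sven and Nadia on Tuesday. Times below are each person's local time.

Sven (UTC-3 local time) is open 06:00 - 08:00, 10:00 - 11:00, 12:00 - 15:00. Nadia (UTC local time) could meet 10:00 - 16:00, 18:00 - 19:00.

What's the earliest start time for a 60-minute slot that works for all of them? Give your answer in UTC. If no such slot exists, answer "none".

Sven in UTC: 09:00-11:00, 13:00-14:00, 15:00-18:00 (add 3h to convert from UTC-3).
Nadia in UTC: 10:00-16:00, 18:00-19:00.
Sven ∩ Nadia: 10:00-11:00, 13:00-14:00, 15:00-16:00.
The first common window of at least 60 minutes is 10:00-11:00, so the earliest start is 10:00.

10:00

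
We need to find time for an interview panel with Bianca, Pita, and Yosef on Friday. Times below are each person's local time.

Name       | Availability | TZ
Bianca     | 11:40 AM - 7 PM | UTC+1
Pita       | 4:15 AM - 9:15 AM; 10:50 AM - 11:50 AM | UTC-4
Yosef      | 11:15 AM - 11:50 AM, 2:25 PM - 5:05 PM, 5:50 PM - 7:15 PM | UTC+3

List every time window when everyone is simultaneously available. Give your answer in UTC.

Bianca in UTC: 10:40-18:00 (subtract 1h to convert from UTC+1).
Pita in UTC: 08:15-13:15, 14:50-15:50 (add 4h to convert from UTC-4).
Yosef in UTC: 08:15-08:50, 11:25-14:05, 14:50-16:15 (subtract 3h to convert from UTC+3).
Bianca ∩ Pita: 10:40-13:15, 14:50-15:50.
Bianca ∩ Pita ∩ Yosef: 11:25-13:15, 14:50-15:50.

11:25-13:15, 14:50-15:50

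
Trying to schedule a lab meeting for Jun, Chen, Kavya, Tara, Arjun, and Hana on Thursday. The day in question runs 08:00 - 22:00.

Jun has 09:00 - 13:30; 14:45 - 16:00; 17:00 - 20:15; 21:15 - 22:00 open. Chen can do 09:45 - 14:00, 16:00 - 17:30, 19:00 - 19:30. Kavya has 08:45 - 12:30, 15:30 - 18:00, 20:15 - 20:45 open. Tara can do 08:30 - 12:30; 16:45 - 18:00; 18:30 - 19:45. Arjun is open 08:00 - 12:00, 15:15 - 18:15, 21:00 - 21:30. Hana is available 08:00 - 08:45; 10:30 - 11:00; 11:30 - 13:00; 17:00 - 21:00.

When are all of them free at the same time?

10:30-11:00, 11:30-12:00, 17:00-17:30

Jun ∩ Chen: 09:45-13:30, 17:00-17:30, 19:00-19:30.
Jun ∩ Chen ∩ Kavya: 09:45-12:30, 17:00-17:30.
Jun ∩ Chen ∩ Kavya ∩ Tara: 09:45-12:30, 17:00-17:30.
Jun ∩ Chen ∩ Kavya ∩ Tara ∩ Arjun: 09:45-12:00, 17:00-17:30.
Jun ∩ Chen ∩ Kavya ∩ Tara ∩ Arjun ∩ Hana: 10:30-11:00, 11:30-12:00, 17:00-17:30.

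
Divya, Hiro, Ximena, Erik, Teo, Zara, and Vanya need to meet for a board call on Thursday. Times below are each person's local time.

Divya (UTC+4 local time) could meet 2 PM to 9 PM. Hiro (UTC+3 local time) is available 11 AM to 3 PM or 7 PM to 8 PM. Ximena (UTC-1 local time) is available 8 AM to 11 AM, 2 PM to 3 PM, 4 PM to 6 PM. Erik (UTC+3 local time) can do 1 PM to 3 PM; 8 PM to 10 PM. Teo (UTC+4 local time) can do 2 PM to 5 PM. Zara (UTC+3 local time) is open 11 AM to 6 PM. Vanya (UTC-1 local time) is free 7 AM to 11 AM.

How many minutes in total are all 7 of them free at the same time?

Divya in UTC: 10:00-17:00 (subtract 4h to convert from UTC+4).
Hiro in UTC: 08:00-12:00, 16:00-17:00 (subtract 3h to convert from UTC+3).
Ximena in UTC: 09:00-12:00, 15:00-16:00, 17:00-19:00 (add 1h to convert from UTC-1).
Erik in UTC: 10:00-12:00, 17:00-19:00 (subtract 3h to convert from UTC+3).
Teo in UTC: 10:00-13:00 (subtract 4h to convert from UTC+4).
Zara in UTC: 08:00-15:00 (subtract 3h to convert from UTC+3).
Vanya in UTC: 08:00-12:00 (add 1h to convert from UTC-1).
Divya ∩ Hiro: 10:00-12:00, 16:00-17:00.
Divya ∩ Hiro ∩ Ximena: 10:00-12:00.
Divya ∩ Hiro ∩ Ximena ∩ Erik: 10:00-12:00.
Divya ∩ Hiro ∩ Ximena ∩ Erik ∩ Teo: 10:00-12:00.
Divya ∩ Hiro ∩ Ximena ∩ Erik ∩ Teo ∩ Zara: 10:00-12:00.
Divya ∩ Hiro ∩ Ximena ∩ Erik ∩ Teo ∩ Zara ∩ Vanya: 10:00-12:00.
So the common availability across everyone is 10:00-12:00.
That's a single block of 120 minutes.

120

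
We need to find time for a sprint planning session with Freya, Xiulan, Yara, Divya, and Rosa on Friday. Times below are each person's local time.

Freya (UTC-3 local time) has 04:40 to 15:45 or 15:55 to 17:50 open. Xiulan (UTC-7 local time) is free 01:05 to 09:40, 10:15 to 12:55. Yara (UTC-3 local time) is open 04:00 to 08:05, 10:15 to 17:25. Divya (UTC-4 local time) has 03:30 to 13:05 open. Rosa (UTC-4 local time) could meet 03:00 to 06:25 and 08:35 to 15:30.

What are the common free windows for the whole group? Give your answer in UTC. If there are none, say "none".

Freya in UTC: 07:40-18:45, 18:55-20:50 (add 3h to convert from UTC-3).
Xiulan in UTC: 08:05-16:40, 17:15-19:55 (add 7h to convert from UTC-7).
Yara in UTC: 07:00-11:05, 13:15-20:25 (add 3h to convert from UTC-3).
Divya in UTC: 07:30-17:05 (add 4h to convert from UTC-4).
Rosa in UTC: 07:00-10:25, 12:35-19:30 (add 4h to convert from UTC-4).
Freya ∩ Xiulan: 08:05-16:40, 17:15-18:45, 18:55-19:55.
Freya ∩ Xiulan ∩ Yara: 08:05-11:05, 13:15-16:40, 17:15-18:45, 18:55-19:55.
Freya ∩ Xiulan ∩ Yara ∩ Divya: 08:05-11:05, 13:15-16:40.
Freya ∩ Xiulan ∩ Yara ∩ Divya ∩ Rosa: 08:05-10:25, 13:15-16:40.

08:05-10:25, 13:15-16:40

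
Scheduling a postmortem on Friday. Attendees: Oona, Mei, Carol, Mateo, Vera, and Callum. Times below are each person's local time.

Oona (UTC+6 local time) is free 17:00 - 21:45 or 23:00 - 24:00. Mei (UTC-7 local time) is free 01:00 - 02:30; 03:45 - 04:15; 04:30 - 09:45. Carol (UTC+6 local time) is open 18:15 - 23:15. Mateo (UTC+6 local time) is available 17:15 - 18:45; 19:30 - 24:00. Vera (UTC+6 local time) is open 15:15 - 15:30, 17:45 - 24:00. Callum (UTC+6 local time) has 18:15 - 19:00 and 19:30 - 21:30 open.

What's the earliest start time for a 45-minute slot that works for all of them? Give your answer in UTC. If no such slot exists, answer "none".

Oona in UTC: 11:00-15:45, 17:00-18:00 (subtract 6h to convert from UTC+6).
Mei in UTC: 08:00-09:30, 10:45-11:15, 11:30-16:45 (add 7h to convert from UTC-7).
Carol in UTC: 12:15-17:15 (subtract 6h to convert from UTC+6).
Mateo in UTC: 11:15-12:45, 13:30-18:00 (subtract 6h to convert from UTC+6).
Vera in UTC: 09:15-09:30, 11:45-18:00 (subtract 6h to convert from UTC+6).
Callum in UTC: 12:15-13:00, 13:30-15:30 (subtract 6h to convert from UTC+6).
Oona ∩ Mei: 11:00-11:15, 11:30-15:45.
Oona ∩ Mei ∩ Carol: 12:15-15:45.
Oona ∩ Mei ∩ Carol ∩ Mateo: 12:15-12:45, 13:30-15:45.
Oona ∩ Mei ∩ Carol ∩ Mateo ∩ Vera: 12:15-12:45, 13:30-15:45.
Oona ∩ Mei ∩ Carol ∩ Mateo ∩ Vera ∩ Callum: 12:15-12:45, 13:30-15:30.
The first common window of at least 45 minutes is 13:30-15:30, so the earliest start is 13:30.

13:30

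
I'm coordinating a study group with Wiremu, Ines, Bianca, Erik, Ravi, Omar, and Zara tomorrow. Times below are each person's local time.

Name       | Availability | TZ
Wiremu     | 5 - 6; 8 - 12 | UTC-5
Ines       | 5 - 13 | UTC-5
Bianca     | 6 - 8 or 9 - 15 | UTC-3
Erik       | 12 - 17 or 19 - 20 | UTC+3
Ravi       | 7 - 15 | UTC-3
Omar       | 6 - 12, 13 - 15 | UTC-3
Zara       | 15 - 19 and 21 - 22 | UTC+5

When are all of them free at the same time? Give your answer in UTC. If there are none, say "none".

10:00-11:00, 13:00-14:00, 16:00-17:00

Wiremu in UTC: 10:00-11:00, 13:00-17:00 (add 5h to convert from UTC-5).
Ines in UTC: 10:00-18:00 (add 5h to convert from UTC-5).
Bianca in UTC: 09:00-11:00, 12:00-18:00 (add 3h to convert from UTC-3).
Erik in UTC: 09:00-14:00, 16:00-17:00 (subtract 3h to convert from UTC+3).
Ravi in UTC: 10:00-18:00 (add 3h to convert from UTC-3).
Omar in UTC: 09:00-15:00, 16:00-18:00 (add 3h to convert from UTC-3).
Zara in UTC: 10:00-14:00, 16:00-17:00 (subtract 5h to convert from UTC+5).
Wiremu ∩ Ines: 10:00-11:00, 13:00-17:00.
Wiremu ∩ Ines ∩ Bianca: 10:00-11:00, 13:00-17:00.
Wiremu ∩ Ines ∩ Bianca ∩ Erik: 10:00-11:00, 13:00-14:00, 16:00-17:00.
Wiremu ∩ Ines ∩ Bianca ∩ Erik ∩ Ravi: 10:00-11:00, 13:00-14:00, 16:00-17:00.
Wiremu ∩ Ines ∩ Bianca ∩ Erik ∩ Ravi ∩ Omar: 10:00-11:00, 13:00-14:00, 16:00-17:00.
Wiremu ∩ Ines ∩ Bianca ∩ Erik ∩ Ravi ∩ Omar ∩ Zara: 10:00-11:00, 13:00-14:00, 16:00-17:00.
So the common availability across everyone is 10:00-11:00, 13:00-14:00, 16:00-17:00.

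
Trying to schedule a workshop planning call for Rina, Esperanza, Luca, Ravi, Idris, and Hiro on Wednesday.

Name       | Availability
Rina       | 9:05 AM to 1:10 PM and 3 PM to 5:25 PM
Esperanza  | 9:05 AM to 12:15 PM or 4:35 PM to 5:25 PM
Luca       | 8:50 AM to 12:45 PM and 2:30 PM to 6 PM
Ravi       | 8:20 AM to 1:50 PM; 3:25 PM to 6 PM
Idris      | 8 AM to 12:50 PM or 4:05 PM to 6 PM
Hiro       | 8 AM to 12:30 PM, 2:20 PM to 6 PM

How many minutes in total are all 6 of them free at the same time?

240

Rina ∩ Esperanza: 09:05-12:15, 16:35-17:25.
Rina ∩ Esperanza ∩ Luca: 09:05-12:15, 16:35-17:25.
Rina ∩ Esperanza ∩ Luca ∩ Ravi: 09:05-12:15, 16:35-17:25.
Rina ∩ Esperanza ∩ Luca ∩ Ravi ∩ Idris: 09:05-12:15, 16:35-17:25.
Rina ∩ Esperanza ∩ Luca ∩ Ravi ∩ Idris ∩ Hiro: 09:05-12:15, 16:35-17:25.
Summing the common windows: 190 + 50 = 240 minutes.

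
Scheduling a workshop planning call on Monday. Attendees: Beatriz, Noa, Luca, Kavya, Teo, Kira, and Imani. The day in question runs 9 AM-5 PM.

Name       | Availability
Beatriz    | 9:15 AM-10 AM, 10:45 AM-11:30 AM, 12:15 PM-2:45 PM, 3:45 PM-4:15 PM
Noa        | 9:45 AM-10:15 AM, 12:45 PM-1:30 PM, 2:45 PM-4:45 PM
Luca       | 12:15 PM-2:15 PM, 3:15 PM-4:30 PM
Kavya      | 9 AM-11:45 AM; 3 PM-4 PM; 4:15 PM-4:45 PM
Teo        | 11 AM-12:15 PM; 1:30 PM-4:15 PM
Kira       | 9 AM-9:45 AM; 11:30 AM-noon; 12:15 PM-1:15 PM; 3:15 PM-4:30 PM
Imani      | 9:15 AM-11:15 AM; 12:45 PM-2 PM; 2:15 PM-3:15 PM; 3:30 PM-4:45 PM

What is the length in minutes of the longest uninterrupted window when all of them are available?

Beatriz ∩ Noa: 09:45-10:00, 12:45-13:30, 15:45-16:15.
Beatriz ∩ Noa ∩ Luca: 12:45-13:30, 15:45-16:15.
Beatriz ∩ Noa ∩ Luca ∩ Kavya: 15:45-16:00.
Beatriz ∩ Noa ∩ Luca ∩ Kavya ∩ Teo: 15:45-16:00.
Beatriz ∩ Noa ∩ Luca ∩ Kavya ∩ Teo ∩ Kira: 15:45-16:00.
Beatriz ∩ Noa ∩ Luca ∩ Kavya ∩ Teo ∩ Kira ∩ Imani: 15:45-16:00.
So the common availability across everyone is 15:45-16:00.
The longest is 15:45-16:00 at 15 minutes.

15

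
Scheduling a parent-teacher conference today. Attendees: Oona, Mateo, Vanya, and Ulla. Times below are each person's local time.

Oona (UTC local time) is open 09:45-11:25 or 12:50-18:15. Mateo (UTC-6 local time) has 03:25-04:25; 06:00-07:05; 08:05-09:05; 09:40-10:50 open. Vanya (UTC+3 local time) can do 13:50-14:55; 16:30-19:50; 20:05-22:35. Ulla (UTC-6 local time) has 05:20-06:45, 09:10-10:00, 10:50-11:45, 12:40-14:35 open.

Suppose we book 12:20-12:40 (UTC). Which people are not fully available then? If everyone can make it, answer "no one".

Oona in UTC: 09:45-11:25, 12:50-18:15.
Mateo in UTC: 09:25-10:25, 12:00-13:05, 14:05-15:05, 15:40-16:50 (add 6h to convert from UTC-6).
Vanya in UTC: 10:50-11:55, 13:30-16:50, 17:05-19:35 (subtract 3h to convert from UTC+3).
Ulla in UTC: 11:20-12:45, 15:10-16:00, 16:50-17:45, 18:40-20:35 (add 6h to convert from UTC-6).
Oona: not fully free for 12:20-12:40. Mateo: free for 12:20-12:40. Vanya: not fully free for 12:20-12:40. Ulla: free for 12:20-12:40.

Oona, Vanya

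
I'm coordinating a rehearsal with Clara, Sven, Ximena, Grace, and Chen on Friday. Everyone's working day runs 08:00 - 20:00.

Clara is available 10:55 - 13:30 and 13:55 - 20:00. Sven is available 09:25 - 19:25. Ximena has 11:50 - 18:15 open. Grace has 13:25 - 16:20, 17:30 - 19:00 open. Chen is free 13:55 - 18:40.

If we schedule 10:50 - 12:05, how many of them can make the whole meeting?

1

Sven can make the full 10:50-12:05 slot — that's 1.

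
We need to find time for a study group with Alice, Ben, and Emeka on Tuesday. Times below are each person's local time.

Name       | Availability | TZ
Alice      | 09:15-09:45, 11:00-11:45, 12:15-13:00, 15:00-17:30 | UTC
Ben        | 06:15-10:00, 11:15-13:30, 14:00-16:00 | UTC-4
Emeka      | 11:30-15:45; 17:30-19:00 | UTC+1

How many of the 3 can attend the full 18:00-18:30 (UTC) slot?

1

Alice in UTC: 09:15-09:45, 11:00-11:45, 12:15-13:00, 15:00-17:30.
Ben in UTC: 10:15-14:00, 15:15-17:30, 18:00-20:00 (add 4h to convert from UTC-4).
Emeka in UTC: 10:30-14:45, 16:30-18:00 (subtract 1h to convert from UTC+1).
Ben can make the full 18:00-18:30 slot — that's 1.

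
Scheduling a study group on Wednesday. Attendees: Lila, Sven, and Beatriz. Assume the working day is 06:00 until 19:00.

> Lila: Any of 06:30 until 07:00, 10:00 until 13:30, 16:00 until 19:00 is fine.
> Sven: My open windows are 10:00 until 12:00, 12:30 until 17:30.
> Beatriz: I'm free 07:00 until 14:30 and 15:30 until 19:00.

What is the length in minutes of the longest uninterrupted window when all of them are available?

Lila ∩ Sven: 10:00-12:00, 12:30-13:30, 16:00-17:30.
Lila ∩ Sven ∩ Beatriz: 10:00-12:00, 12:30-13:30, 16:00-17:30.
Those are the intersection windows.
The longest is 10:00-12:00 at 120 minutes.

120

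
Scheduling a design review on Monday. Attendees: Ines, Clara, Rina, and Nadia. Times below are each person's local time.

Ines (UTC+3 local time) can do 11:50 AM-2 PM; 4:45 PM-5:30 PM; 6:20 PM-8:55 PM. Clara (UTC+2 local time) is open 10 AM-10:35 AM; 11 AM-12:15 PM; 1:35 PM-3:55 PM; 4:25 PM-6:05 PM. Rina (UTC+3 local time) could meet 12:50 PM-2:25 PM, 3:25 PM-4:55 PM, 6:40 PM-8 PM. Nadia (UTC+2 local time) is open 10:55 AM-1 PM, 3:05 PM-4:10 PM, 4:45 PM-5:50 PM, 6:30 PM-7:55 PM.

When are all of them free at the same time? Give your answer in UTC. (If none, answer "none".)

09:50-10:15, 13:45-13:55, 15:40-15:50

Ines in UTC: 08:50-11:00, 13:45-14:30, 15:20-17:55 (subtract 3h to convert from UTC+3).
Clara in UTC: 08:00-08:35, 09:00-10:15, 11:35-13:55, 14:25-16:05 (subtract 2h to convert from UTC+2).
Rina in UTC: 09:50-11:25, 12:25-13:55, 15:40-17:00 (subtract 3h to convert from UTC+3).
Nadia in UTC: 08:55-11:00, 13:05-14:10, 14:45-15:50, 16:30-17:55 (subtract 2h to convert from UTC+2).
Ines ∩ Clara: 09:00-10:15, 13:45-13:55, 14:25-14:30, 15:20-16:05.
Ines ∩ Clara ∩ Rina: 09:50-10:15, 13:45-13:55, 15:40-16:05.
Ines ∩ Clara ∩ Rina ∩ Nadia: 09:50-10:15, 13:45-13:55, 15:40-15:50.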